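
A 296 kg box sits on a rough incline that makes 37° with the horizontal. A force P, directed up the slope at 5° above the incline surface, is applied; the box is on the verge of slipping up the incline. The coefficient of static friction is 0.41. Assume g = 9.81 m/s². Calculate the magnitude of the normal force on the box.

N ≈ 2090 N

On the verge of sliding up the incline, friction equals μN and acts down the slope.
Perpendicular: N + P sin 5° = W cos 37° = 2319 N.
Along incline: P cos 5° = W sin 37° + μN  with W sin 37° = 1748 N.
Solving the pair for P and N: P = 2615 N, N = 2091 N (and f = μN = 857.4 N).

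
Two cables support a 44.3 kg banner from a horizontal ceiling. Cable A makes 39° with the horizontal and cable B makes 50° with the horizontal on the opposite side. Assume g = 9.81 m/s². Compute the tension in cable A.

T_A ≈ 279 N

Weight W = 44.3 × 9.81 = 434.6 N acts straight down.
Horizontal: T_A cos 39° = T_B cos 50°  →  T_B = 1.209 T_A.
Vertical: T_A sin 39° + T_B sin 50° = 434.6.
Substituting the horizontal relation into the vertical equation gives 1.555 T_A = 434.6, so T_A = 279.4 N.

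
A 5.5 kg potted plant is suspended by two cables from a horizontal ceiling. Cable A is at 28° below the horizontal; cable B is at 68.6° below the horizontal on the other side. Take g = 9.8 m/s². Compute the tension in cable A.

Weight W = 5.5 × 9.8 = 53.9 N acts straight down.
Horizontal: T_A cos 28° = T_B cos 68.6°  →  T_B = 2.42 T_A.
Vertical: T_A sin 28° + T_B sin 68.6° = 53.9.
Substituting the horizontal relation into the vertical equation gives 2.722 T_A = 53.9, so T_A = 19.8 N.

T_A ≈ 19.8 N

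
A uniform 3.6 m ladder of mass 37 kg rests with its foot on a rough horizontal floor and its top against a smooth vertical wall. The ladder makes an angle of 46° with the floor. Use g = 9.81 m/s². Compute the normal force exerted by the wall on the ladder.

N_wall ≈ 175 N

Torques about the foot: N_wall · 3.6 sin 46° = 37×9.81×1.8 cos 46° → N_wall = 175.26 N.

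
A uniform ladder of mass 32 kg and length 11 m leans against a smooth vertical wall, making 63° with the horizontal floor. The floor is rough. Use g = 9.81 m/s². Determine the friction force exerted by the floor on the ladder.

f ≈ 80 N

Torques about the foot: N_wall · 11 sin 63° = 32×9.81×5.5 cos 63° → N_wall = 79.975 N.
ΣF_x = 0: f_floor = N_wall = 79.975 N.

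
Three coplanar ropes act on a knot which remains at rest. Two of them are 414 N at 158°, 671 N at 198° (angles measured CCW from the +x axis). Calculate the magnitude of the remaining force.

F ≈ 1020 N

Sum the known components: ΣF_x = -1022 N, ΣF_y = -52.26 N.
For equilibrium the remaining force must supply (−ΣF_x, −ΣF_y) = (1022, 52.26) N.
Magnitude = √((1022)² + (52.26)²) = 1023 N; direction = atan2(52.26, 1022) = 2.9°.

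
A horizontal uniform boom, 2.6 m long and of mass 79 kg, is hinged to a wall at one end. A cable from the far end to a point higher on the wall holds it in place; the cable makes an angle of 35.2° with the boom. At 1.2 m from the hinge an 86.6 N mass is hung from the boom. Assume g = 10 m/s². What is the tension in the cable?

T ≈ 755 N

Take torques about the hinge: T sin 35.2° · 2.6 = 79×10×1.3 + 86.6×1.2 = 1130.9 N·m.
So T = 1130.9 / (0.5764 × 2.6) = 754.59 N.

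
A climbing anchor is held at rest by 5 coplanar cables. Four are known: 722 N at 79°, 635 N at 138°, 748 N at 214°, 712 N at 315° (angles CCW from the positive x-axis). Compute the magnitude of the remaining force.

Sum the known components: ΣF_x = -450.8 N, ΣF_y = 211.9 N.
For equilibrium the remaining force must supply (−ΣF_x, −ΣF_y) = (450.8, -211.9) N.
Magnitude = √((450.8)² + (-211.9)²) = 498.1 N; direction = atan2(-211.9, 450.8) = 334.8°.

F ≈ 498 N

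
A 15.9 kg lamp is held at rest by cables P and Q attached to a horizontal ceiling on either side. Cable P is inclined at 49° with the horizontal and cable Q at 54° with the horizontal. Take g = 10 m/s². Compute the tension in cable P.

Weight W = 15.9 × 10 = 159 N acts straight down.
Horizontal: T_P cos 49° = T_Q cos 54°  →  T_Q = 1.116 T_P.
Vertical: T_P sin 49° + T_Q sin 54° = 159.
Substituting the horizontal relation into the vertical equation gives 1.658 T_P = 159, so T_P = 95.92 N.

T_P ≈ 95.9 N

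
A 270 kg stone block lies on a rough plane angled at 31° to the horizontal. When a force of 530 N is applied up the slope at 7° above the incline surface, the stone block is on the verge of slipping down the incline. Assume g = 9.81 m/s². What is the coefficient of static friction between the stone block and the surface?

μ ≈ 0.380

On the verge of sliding down the incline, friction is at its maximum μN and acts up the slope.
Perpendicular to incline: N = W cos 31° − P sin 7° = 2270 − 64.59 = 2206 N.
Along incline: P cos 7° + μN = W sin 31° → μ = (W sin 31° − P cos 7°) / N = 0.38.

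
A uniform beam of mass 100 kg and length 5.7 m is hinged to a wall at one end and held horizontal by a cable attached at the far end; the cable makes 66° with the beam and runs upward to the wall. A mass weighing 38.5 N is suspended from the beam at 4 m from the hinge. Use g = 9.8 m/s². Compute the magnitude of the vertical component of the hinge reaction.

|H_y| ≈ 501 N

Take torques about the hinge: T sin 66° · 5.7 = 100×9.8×2.85 + 38.5×4 = 2947 N·m.
So T = 2947 / (0.9135 × 5.7) = 565.95 N.
ΣF_y = 0: H_y = (100×9.8 + 38.5) − T sin 66° = 1018.5 − 517.02 = 501.48 N.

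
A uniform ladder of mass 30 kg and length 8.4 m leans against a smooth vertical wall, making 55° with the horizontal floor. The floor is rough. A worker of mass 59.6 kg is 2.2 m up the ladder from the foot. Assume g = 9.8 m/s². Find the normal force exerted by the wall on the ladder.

N_wall ≈ 210 N

Torques about the foot: N_wall · 8.4 sin 55° = 30×9.8×4.2 cos 55° + 59.6×9.8×2.2 cos 55° → N_wall = 210.04 N.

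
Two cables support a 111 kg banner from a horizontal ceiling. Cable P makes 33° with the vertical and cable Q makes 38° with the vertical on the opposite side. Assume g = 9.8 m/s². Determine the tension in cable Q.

T_Q ≈ 627 N

Angles from the horizontal: cable P is 90° − 33° = 57°, cable Q is 90° − 38° = 52°.
Weight W = 111 × 9.8 = 1088 N acts straight down.
Horizontal: T_P cos 57° = T_Q cos 52°  →  T_P = 1.13 T_Q.
Vertical: T_P sin 57° + T_Q sin 52° = 1088.
Substituting the horizontal relation into the vertical equation gives 1.736 T_Q = 1088, so T_Q = 626.6 N.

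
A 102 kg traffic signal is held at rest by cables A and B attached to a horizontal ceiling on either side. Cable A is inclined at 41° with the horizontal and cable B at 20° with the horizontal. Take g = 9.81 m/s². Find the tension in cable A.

Weight W = 102 × 9.81 = 1001 N acts straight down.
Horizontal: T_A cos 41° = T_B cos 20°  →  T_B = 0.8031 T_A.
Vertical: T_A sin 41° + T_B sin 20° = 1001.
Substituting the horizontal relation into the vertical equation gives 0.9308 T_A = 1001, so T_A = 1075 N.

T_A ≈ 1080 N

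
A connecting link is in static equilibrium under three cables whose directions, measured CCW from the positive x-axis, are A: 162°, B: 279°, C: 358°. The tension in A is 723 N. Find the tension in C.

Resolve: ΣF_x = 723 cos 162° + T_B cos 279° + T_C cos 358° = 0.
        ΣF_y = 723 sin 162° + T_B sin 279° + T_C sin 358° = 0.
The known terms sum to (-687.6, 223.4) N, so 0.1564 T_B + 0.9994 T_C = 687.6 and -0.9877 T_B − 0.0349 T_C = -223.4.
Solving simultaneously: T_B = 203 N, T_C = 656.3 N.

T_C ≈ 656 N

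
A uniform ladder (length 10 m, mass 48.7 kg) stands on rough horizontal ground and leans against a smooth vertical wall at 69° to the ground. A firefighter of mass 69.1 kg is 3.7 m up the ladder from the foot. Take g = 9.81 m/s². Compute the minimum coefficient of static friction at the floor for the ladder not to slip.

ΣF_y = 0: N_floor = 48.7×9.81 + 69.1×9.81 = 1155.6 N.
Torques about the foot: N_wall · 10 sin 69° = 48.7×9.81×5 cos 69° + 69.1×9.81×3.7 cos 69° → N_wall = 187.97 N.
ΣF_x = 0: f_floor = N_wall = 187.97 N.
μ_min = f_floor / N_floor = 187.97 / 1155.6 = 0.1627.

μ_min ≈ 0.163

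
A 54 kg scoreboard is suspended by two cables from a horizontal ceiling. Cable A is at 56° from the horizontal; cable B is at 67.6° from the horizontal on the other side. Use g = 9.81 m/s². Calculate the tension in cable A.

T_A ≈ 242 N

Weight W = 54 × 9.81 = 529.7 N acts straight down.
Horizontal: T_A cos 56° = T_B cos 67.6°  →  T_B = 1.467 T_A.
Vertical: T_A sin 56° + T_B sin 67.6° = 529.7.
Substituting the horizontal relation into the vertical equation gives 2.186 T_A = 529.7, so T_A = 242.4 N.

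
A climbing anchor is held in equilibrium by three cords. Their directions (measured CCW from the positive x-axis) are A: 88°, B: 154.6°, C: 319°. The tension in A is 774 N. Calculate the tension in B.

Resolve: ΣF_x = 774 cos 88° + T_B cos 154.6° + T_C cos 319° = 0.
        ΣF_y = 774 sin 88° + T_B sin 154.6° + T_C sin 319° = 0.
The known terms sum to (27.01, 773.5) N, so -0.9033 T_B + 0.7547 T_C = -27.01 and 0.4289 T_B − 0.6561 T_C = -773.5.
Solving simultaneously: T_B = 2237 N, T_C = 2641 N.

T_B ≈ 2240 N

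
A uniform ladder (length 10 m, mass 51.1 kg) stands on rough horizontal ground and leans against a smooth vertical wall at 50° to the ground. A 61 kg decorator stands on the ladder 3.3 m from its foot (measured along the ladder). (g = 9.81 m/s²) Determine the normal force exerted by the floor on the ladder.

N_floor ≈ 1100 N

ΣF_y = 0: N_floor = 51.1×9.81 + 61×9.81 = 1099.7 N.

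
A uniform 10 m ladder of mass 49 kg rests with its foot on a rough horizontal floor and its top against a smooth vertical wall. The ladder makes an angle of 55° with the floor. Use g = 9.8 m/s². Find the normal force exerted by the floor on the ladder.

N_floor ≈ 480 N

ΣF_y = 0: N_floor = 49×9.8 = 480.2 N.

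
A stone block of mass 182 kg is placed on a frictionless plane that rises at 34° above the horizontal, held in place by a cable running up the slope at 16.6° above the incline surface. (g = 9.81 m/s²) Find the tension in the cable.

T ≈ 1040 N

Take axes along and perpendicular to the incline. Weight components: W sin 34° = 998.4 N down-slope, W cos 34° = 1480 N into the surface.
Along incline: T cos 16.6° = W sin 34° → T = 1042 N.
Perpendicular: N = W cos 34° − T sin 16.6° = 1183 N.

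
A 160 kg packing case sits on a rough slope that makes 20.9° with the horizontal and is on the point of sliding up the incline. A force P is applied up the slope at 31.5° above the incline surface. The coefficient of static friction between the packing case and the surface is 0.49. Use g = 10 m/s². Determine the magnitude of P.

On the verge of sliding up the incline, friction equals μN and acts down the slope.
Perpendicular: N + P sin 31.5° = W cos 20.9° = 1495 N.
Along incline: P cos 31.5° = W sin 20.9° + μN  with W sin 20.9° = 570.8 N.
Solving the pair for P and N: P = 1175 N, N = 880.5 N (and f = μN = 431.5 N).

P ≈ 1180 N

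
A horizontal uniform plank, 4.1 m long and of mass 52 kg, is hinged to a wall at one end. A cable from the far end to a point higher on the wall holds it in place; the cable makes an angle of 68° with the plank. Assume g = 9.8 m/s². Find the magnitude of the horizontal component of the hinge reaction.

H_x ≈ 103 N

Take torques about the hinge: T sin 68° · 4.1 = 52×9.8×2.05 = 1044.7 N·m.
So T = 1044.7 / (0.9272 × 4.1) = 274.81 N.
ΣF_x = 0: H_x = T cos 68° = 102.95 N.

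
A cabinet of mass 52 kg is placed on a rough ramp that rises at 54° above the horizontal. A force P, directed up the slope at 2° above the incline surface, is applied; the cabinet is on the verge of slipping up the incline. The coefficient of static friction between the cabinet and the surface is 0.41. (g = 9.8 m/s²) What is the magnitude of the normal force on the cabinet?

N ≈ 281 N

On the verge of sliding up the incline, friction equals μN and acts down the slope.
Perpendicular: N + P sin 2° = W cos 54° = 299.5 N.
Along incline: P cos 2° = W sin 54° + μN  with W sin 54° = 412.3 N.
Solving the pair for P and N: P = 527.9 N, N = 281.1 N (and f = μN = 115.3 N).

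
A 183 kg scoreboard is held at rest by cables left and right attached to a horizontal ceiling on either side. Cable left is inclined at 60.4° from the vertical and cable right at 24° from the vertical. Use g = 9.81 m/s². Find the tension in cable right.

Angles from the horizontal: cable left is 90° − 60.4° = 29.6°, cable right is 90° − 24° = 66°.
Weight W = 183 × 9.81 = 1795 N acts straight down.
Horizontal: T_left cos 29.6° = T_right cos 66°  →  T_left = 0.4678 T_right.
Vertical: T_left sin 29.6° + T_right sin 66° = 1795.
Substituting the horizontal relation into the vertical equation gives 1.145 T_right = 1795, so T_right = 1568 N.

T_right ≈ 1570 N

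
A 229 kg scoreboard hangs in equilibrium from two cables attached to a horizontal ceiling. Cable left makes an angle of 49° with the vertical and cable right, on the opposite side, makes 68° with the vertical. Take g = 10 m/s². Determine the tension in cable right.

T_right ≈ 1940 N

Angles from the horizontal: cable left is 90° − 49° = 41°, cable right is 90° − 68° = 22°.
Weight W = 229 × 10 = 2290 N acts straight down.
Horizontal: T_left cos 41° = T_right cos 22°  →  T_left = 1.229 T_right.
Vertical: T_left sin 41° + T_right sin 22° = 2290.
Substituting the horizontal relation into the vertical equation gives 1.181 T_right = 2290, so T_right = 1940 N.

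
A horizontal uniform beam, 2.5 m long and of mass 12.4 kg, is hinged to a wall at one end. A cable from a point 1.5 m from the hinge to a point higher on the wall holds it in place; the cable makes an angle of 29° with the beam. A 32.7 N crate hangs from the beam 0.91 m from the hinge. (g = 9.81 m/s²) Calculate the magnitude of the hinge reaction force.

|H| ≈ 221 N

Take torques about the hinge: T sin 29° · 1.5 = 12.4×9.81×1.25 + 32.7×0.91 = 181.81 N·m.
So T = 181.81 / (0.4848 × 1.5) = 250.01 N.
ΣF_x = 0: H_x = T cos 29° = 218.67 N.
ΣF_y = 0: H_y = (12.4×9.81 + 32.7) − T sin 29° = 154.34 − 121.21 = 33.136 N.
|H| = √(H_x² + H_y²) = √((218.67)² + (33.136)²) = 221.16 N.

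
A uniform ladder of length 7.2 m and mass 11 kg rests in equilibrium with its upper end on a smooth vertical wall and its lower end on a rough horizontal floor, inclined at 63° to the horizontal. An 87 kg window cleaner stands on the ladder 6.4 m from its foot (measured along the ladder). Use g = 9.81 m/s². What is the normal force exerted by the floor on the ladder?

ΣF_y = 0: N_floor = 11×9.81 + 87×9.81 = 961.38 N.

N_floor ≈ 961 N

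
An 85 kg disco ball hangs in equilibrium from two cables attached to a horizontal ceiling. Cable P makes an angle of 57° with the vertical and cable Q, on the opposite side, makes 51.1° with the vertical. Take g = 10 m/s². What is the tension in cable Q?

Angles from the horizontal: cable P is 90° − 57° = 33°, cable Q is 90° − 51.1° = 38.9°.
Weight W = 85 × 10 = 850 N acts straight down.
Horizontal: T_P cos 33° = T_Q cos 38.9°  →  T_P = 0.9279 T_Q.
Vertical: T_P sin 33° + T_Q sin 38.9° = 850.
Substituting the horizontal relation into the vertical equation gives 1.133 T_Q = 850, so T_Q = 750 N.

T_Q ≈ 750 N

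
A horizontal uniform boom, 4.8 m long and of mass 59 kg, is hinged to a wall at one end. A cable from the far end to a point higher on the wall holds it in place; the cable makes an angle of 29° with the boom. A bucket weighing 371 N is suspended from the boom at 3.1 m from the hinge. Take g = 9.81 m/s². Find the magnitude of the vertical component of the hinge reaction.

Take torques about the hinge: T sin 29° · 4.8 = 59×9.81×2.4 + 371×3.1 = 2539.2 N·m.
So T = 2539.2 / (0.4848 × 4.8) = 1091.1 N.
ΣF_y = 0: H_y = (59×9.81 + 371) − T sin 29° = 949.79 − 529 = 420.79 N.

|H_y| ≈ 421 N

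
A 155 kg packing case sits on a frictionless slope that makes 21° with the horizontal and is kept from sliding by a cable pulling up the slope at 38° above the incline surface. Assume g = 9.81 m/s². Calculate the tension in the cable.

T ≈ 692 N

Take axes along and perpendicular to the incline. Weight components: W sin 21° = 544.9 N down-slope, W cos 21° = 1420 N into the surface.
Along incline: T cos 38° = W sin 21° → T = 691.5 N.
Perpendicular: N = W cos 21° − T sin 38° = 993.8 N.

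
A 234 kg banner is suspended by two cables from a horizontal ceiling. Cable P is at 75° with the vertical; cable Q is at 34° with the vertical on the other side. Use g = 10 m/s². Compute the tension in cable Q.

T_Q ≈ 2390 N

Angles from the horizontal: cable P is 90° − 75° = 15°, cable Q is 90° − 34° = 56°.
Weight W = 234 × 10 = 2340 N acts straight down.
Horizontal: T_P cos 15° = T_Q cos 56°  →  T_P = 0.5789 T_Q.
Vertical: T_P sin 15° + T_Q sin 56° = 2340.
Substituting the horizontal relation into the vertical equation gives 0.9789 T_Q = 2340, so T_Q = 2391 N.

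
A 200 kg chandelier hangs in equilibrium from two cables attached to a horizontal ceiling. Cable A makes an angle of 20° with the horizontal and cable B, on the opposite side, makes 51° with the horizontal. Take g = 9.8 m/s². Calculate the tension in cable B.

Weight W = 200 × 9.8 = 1960 N acts straight down.
Horizontal: T_A cos 20° = T_B cos 51°  →  T_A = 0.6697 T_B.
Vertical: T_A sin 20° + T_B sin 51° = 1960.
Substituting the horizontal relation into the vertical equation gives 1.006 T_B = 1960, so T_B = 1948 N.

T_B ≈ 1950 N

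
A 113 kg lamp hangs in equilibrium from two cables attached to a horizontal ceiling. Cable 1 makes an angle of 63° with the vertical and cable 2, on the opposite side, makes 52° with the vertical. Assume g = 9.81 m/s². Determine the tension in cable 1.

Angles from the horizontal: cable 1 is 90° − 63° = 27°, cable 2 is 90° − 52° = 38°.
Weight W = 113 × 9.81 = 1109 N acts straight down.
Horizontal: T_1 cos 27° = T_2 cos 38°  →  T_2 = 1.131 T_1.
Vertical: T_1 sin 27° + T_2 sin 38° = 1109.
Substituting the horizontal relation into the vertical equation gives 1.15 T_1 = 1109, so T_1 = 963.8 N.

T_1 ≈ 964 N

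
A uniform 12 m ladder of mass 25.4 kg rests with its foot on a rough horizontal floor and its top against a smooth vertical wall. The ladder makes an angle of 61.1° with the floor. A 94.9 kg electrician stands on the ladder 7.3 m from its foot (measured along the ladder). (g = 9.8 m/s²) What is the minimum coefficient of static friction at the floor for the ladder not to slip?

μ_min ≈ 0.323

ΣF_y = 0: N_floor = 25.4×9.8 + 94.9×9.8 = 1178.9 N.
Torques about the foot: N_wall · 12 sin 61.1° = 25.4×9.8×6 cos 61.1° + 94.9×9.8×7.3 cos 61.1° → N_wall = 381.02 N.
ΣF_x = 0: f_floor = N_wall = 381.02 N.
μ_min = f_floor / N_floor = 381.02 / 1178.9 = 0.3232.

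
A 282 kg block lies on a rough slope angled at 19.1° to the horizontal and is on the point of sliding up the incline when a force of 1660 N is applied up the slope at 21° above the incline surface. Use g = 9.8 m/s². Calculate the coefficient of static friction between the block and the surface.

On the verge of sliding up the incline, friction is at its maximum μN and acts down the slope.
Perpendicular to incline: N = W cos 19.1° − P sin 21° = 2611 − 594.9 = 2017 N.
Along incline: P cos 21° − μN = W sin 19.1° → μ = −(W sin 19.1° − P cos 21°) / N = 0.3201.

μ ≈ 0.320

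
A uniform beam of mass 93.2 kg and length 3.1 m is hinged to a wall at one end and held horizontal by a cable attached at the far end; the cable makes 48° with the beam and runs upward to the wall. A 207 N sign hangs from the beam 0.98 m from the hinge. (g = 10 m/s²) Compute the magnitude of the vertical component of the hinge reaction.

Take torques about the hinge: T sin 48° · 3.1 = 93.2×10×1.55 + 207×0.98 = 1647.5 N·m.
So T = 1647.5 / (0.7431 × 3.1) = 715.12 N.
ΣF_y = 0: H_y = (93.2×10 + 207) − T sin 48° = 1139 − 531.44 = 607.56 N.

|H_y| ≈ 608 N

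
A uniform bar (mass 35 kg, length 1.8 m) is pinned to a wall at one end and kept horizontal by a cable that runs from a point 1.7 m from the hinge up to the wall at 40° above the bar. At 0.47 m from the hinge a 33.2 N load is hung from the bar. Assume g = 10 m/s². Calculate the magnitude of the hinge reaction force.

Take torques about the hinge: T sin 40° · 1.7 = 35×10×0.9 + 33.2×0.47 = 330.6 N·m.
So T = 330.6 / (0.6428 × 1.7) = 302.55 N.
ΣF_x = 0: H_x = T cos 40° = 231.76 N.
ΣF_y = 0: H_y = (35×10 + 33.2) − T sin 40° = 383.2 − 194.47 = 188.73 N.
|H| = √(H_x² + H_y²) = √((231.76)² + (188.73)²) = 298.89 N.

|H| ≈ 299 N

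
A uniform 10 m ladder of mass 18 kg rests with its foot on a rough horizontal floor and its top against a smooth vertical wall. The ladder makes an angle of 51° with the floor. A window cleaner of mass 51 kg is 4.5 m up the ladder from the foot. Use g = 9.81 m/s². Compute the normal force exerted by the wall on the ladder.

Torques about the foot: N_wall · 10 sin 51° = 18×9.81×5 cos 51° + 51×9.81×4.5 cos 51° → N_wall = 253.81 N.

N_wall ≈ 254 N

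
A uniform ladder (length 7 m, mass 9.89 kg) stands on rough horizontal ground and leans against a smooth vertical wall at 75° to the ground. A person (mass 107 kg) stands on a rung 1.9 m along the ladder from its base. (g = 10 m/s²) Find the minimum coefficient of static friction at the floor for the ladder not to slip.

ΣF_y = 0: N_floor = 9.89×10 + 107×10 = 1168.9 N.
Torques about the foot: N_wall · 7 sin 75° = 9.89×10×3.5 cos 75° + 107×10×1.9 cos 75° → N_wall = 91.07 N.
ΣF_x = 0: f_floor = N_wall = 91.07 N.
μ_min = f_floor / N_floor = 91.07 / 1168.9 = 0.07791.

μ_min ≈ 0.0779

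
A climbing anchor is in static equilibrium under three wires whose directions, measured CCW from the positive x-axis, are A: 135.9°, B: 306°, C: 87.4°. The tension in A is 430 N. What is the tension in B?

Resolve: ΣF_x = 430 cos 135.9° + T_B cos 306° + T_C cos 87.4° = 0.
        ΣF_y = 430 sin 135.9° + T_B sin 306° + T_C sin 87.4° = 0.
The known terms sum to (-308.8, 299.2) N, so 0.5878 T_B + 0.0454 T_C = 308.8 and -0.8090 T_B + 0.9990 T_C = -299.2.
Solving simultaneously: T_B = 516.2 N, T_C = 118.5 N.

T_B ≈ 516 N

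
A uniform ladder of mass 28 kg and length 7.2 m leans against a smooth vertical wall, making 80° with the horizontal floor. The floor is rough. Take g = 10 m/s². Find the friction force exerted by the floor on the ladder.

Torques about the foot: N_wall · 7.2 sin 80° = 28×10×3.6 cos 80° → N_wall = 24.686 N.
ΣF_x = 0: f_floor = N_wall = 24.686 N.

f ≈ 24.7 N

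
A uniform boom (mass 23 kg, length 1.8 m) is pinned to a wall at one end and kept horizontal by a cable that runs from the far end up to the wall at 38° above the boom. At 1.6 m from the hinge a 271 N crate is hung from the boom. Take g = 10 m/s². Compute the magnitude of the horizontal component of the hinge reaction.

Take torques about the hinge: T sin 38° · 1.8 = 23×10×0.9 + 271×1.6 = 640.6 N·m.
So T = 640.6 / (0.6157 × 1.8) = 578.06 N.
ΣF_x = 0: H_x = T cos 38° = 455.52 N.

H_x ≈ 456 N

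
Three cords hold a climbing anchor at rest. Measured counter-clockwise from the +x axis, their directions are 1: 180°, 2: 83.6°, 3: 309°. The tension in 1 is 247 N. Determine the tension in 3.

Resolve: ΣF_x = 247 cos 180° + T_2 cos 83.6° + T_3 cos 309° = 0.
        ΣF_y = 247 sin 180° + T_2 sin 83.6° + T_3 sin 309° = 0.
The known terms sum to (-247, 0) N, so 0.1115 T_2 + 0.6293 T_3 = 247 and 0.9938 T_2 − 0.7771 T_3 = 0.
Solving simultaneously: T_2 = 269.6 N, T_3 = 344.7 N.

T_3 ≈ 345 N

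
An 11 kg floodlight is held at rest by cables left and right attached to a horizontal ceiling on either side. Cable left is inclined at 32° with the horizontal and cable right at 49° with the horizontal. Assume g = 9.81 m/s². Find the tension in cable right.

T_right ≈ 92.7 N

Weight W = 11 × 9.81 = 107.9 N acts straight down.
Horizontal: T_left cos 32° = T_right cos 49°  →  T_left = 0.7736 T_right.
Vertical: T_left sin 32° + T_right sin 49° = 107.9.
Substituting the horizontal relation into the vertical equation gives 1.165 T_right = 107.9, so T_right = 92.65 N.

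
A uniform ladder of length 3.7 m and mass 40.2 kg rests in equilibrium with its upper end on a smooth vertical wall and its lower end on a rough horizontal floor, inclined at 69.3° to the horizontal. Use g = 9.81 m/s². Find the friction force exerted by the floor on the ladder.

f ≈ 74.5 N

Torques about the foot: N_wall · 3.7 sin 69.3° = 40.2×9.81×1.85 cos 69.3° → N_wall = 74.508 N.
ΣF_x = 0: f_floor = N_wall = 74.508 N.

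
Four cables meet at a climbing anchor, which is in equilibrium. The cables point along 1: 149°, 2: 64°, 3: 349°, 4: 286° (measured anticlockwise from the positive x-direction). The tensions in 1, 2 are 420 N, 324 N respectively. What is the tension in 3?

T_3 ≈ 78.2 N

Resolve: ΣF_x = 420 cos 149° + 324 cos 64° + T_3 cos 349° + T_4 cos 286° = 0.
        ΣF_y = 420 sin 149° + 324 sin 64° + T_3 sin 349° + T_4 sin 286° = 0.
The known terms sum to (-218, 507.5) N, so 0.9816 T_3 + 0.2756 T_4 = 218 and -0.1908 T_3 − 0.9613 T_4 = -507.5.
Solving simultaneously: T_3 = 78.16 N, T_4 = 512.5 N.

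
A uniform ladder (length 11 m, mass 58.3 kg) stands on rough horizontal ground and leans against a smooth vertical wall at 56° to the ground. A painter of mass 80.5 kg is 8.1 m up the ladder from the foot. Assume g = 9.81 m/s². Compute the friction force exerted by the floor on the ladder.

Torques about the foot: N_wall · 11 sin 56° = 58.3×9.81×5.5 cos 56° + 80.5×9.81×8.1 cos 56° → N_wall = 585.12 N.
ΣF_x = 0: f_floor = N_wall = 585.12 N.

f ≈ 585 N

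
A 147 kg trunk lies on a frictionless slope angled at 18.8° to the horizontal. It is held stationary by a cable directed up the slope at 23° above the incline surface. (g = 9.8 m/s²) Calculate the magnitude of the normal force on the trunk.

N ≈ 1170 N

Take axes along and perpendicular to the incline. Weight components: W sin 18.8° = 464.3 N down-slope, W cos 18.8° = 1364 N into the surface.
Along incline: T cos 23° = W sin 18.8° → T = 504.3 N.
Perpendicular: N = W cos 18.8° − T sin 23° = 1167 N.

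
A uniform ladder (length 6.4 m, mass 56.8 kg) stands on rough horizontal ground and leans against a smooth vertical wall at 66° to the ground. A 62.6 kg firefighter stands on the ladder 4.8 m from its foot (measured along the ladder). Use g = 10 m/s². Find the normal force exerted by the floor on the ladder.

N_floor ≈ 1190 N

ΣF_y = 0: N_floor = 56.8×10 + 62.6×10 = 1194 N.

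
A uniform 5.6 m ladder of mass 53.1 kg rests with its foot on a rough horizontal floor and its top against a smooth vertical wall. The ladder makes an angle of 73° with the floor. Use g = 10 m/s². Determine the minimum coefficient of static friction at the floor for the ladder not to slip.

μ_min ≈ 0.153

ΣF_y = 0: N_floor = 53.1×10 = 531 N.
Torques about the foot: N_wall · 5.6 sin 73° = 53.1×10×2.8 cos 73° → N_wall = 81.171 N.
ΣF_x = 0: f_floor = N_wall = 81.171 N.
μ_min = f_floor / N_floor = 81.171 / 531 = 0.1529.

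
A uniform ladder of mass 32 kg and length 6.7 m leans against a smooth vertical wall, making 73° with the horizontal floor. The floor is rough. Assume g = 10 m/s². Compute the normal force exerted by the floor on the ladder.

ΣF_y = 0: N_floor = 32×10 = 320 N.

N_floor ≈ 320 N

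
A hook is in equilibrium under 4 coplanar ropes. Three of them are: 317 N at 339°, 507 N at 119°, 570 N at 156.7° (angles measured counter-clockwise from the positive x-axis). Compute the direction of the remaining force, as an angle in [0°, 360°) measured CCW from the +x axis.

Sum the known components: ΣF_x = -473.4 N, ΣF_y = 555.3 N.
For equilibrium the remaining force must supply (−ΣF_x, −ΣF_y) = (473.4, -555.3) N.
Magnitude = √((473.4)² + (-555.3)²) = 729.7 N; direction = atan2(-555.3, 473.4) = 310.4°.

θ ≈ 310°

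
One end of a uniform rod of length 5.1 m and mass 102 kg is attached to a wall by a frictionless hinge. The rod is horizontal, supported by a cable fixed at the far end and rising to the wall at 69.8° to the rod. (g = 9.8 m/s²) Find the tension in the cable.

T ≈ 533 N

Take torques about the hinge: T sin 69.8° · 5.1 = 102×9.8×2.55 = 2549 N·m.
So T = 2549 / (0.9385 × 5.1) = 532.56 N.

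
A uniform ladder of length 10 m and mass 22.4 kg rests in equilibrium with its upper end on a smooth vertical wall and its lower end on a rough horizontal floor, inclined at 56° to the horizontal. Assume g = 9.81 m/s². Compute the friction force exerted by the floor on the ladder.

f ≈ 74.1 N

Torques about the foot: N_wall · 10 sin 56° = 22.4×9.81×5 cos 56° → N_wall = 74.11 N.
ΣF_x = 0: f_floor = N_wall = 74.11 N.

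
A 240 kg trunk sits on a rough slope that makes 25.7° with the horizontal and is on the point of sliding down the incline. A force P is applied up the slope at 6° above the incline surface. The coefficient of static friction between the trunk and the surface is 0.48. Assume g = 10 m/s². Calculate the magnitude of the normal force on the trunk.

N ≈ 2160 N

On the verge of sliding down the incline, friction equals μN and acts up the slope.
Perpendicular: N + P sin 6° = W cos 25.7° = 2163 N.
Along incline: P cos 6° + μN = W sin 25.7° with W sin 25.7° = 1041 N.
Solving the pair for P and N: P = 2.903 N, N = 2162 N (and f = μN = 1038 N).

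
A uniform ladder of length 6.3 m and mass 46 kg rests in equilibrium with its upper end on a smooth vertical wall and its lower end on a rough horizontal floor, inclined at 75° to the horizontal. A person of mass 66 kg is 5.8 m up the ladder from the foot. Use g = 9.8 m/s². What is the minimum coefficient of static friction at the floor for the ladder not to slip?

μ_min ≈ 0.200

ΣF_y = 0: N_floor = 46×9.8 + 66×9.8 = 1097.6 N.
Torques about the foot: N_wall · 6.3 sin 75° = 46×9.8×3.15 cos 75° + 66×9.8×5.8 cos 75° → N_wall = 219.95 N.
ΣF_x = 0: f_floor = N_wall = 219.95 N.
μ_min = f_floor / N_floor = 219.95 / 1097.6 = 0.2004.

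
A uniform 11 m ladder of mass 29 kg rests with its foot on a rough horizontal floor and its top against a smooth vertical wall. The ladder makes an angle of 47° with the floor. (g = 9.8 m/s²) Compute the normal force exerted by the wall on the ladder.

Torques about the foot: N_wall · 11 sin 47° = 29×9.8×5.5 cos 47° → N_wall = 132.51 N.

N_wall ≈ 133 N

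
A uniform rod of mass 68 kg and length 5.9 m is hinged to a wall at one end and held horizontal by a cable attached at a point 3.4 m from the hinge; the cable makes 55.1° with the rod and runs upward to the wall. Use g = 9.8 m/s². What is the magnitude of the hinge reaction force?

Take torques about the hinge: T sin 55.1° · 3.4 = 68×9.8×2.95 = 1965.9 N·m.
So T = 1965.9 / (0.8202 × 3.4) = 704.99 N.
ΣF_x = 0: H_x = T cos 55.1° = 403.36 N.
ΣF_y = 0: H_y = (68×9.8) − T sin 55.1° = 666.4 − 578.2 = 88.2 N.
|H| = √(H_x² + H_y²) = √((403.36)² + (88.2)²) = 412.89 N.

|H| ≈ 413 N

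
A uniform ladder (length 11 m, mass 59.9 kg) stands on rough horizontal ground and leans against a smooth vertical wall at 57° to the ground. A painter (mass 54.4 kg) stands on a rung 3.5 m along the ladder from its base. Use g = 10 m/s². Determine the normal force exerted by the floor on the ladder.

N_floor ≈ 1140 N

ΣF_y = 0: N_floor = 59.9×10 + 54.4×10 = 1143 N.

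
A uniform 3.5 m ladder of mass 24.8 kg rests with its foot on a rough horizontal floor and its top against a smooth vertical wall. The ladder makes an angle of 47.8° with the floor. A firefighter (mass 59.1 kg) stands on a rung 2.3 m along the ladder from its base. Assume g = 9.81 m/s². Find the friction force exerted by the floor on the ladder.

f ≈ 456 N

Torques about the foot: N_wall · 3.5 sin 47.8° = 24.8×9.81×1.75 cos 47.8° + 59.1×9.81×2.3 cos 47.8° → N_wall = 455.76 N.
ΣF_x = 0: f_floor = N_wall = 455.76 N.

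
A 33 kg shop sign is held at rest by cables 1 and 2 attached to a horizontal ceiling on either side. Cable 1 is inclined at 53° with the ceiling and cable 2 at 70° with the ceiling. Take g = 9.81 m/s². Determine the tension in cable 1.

T_1 ≈ 132 N

Weight W = 33 × 9.81 = 323.7 N acts straight down.
Horizontal: T_1 cos 53° = T_2 cos 70°  →  T_2 = 1.76 T_1.
Vertical: T_1 sin 53° + T_2 sin 70° = 323.7.
Substituting the horizontal relation into the vertical equation gives 2.452 T_1 = 323.7, so T_1 = 132 N.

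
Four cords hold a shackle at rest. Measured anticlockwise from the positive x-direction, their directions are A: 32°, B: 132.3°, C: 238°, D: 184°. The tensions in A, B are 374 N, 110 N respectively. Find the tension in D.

T_D ≈ 71.8 N

Resolve: ΣF_x = 374 cos 32° + 110 cos 132.3° + T_C cos 238° + T_D cos 184° = 0.
        ΣF_y = 374 sin 32° + 110 sin 132.3° + T_C sin 238° + T_D sin 184° = 0.
The known terms sum to (243.1, 279.5) N, so -0.5299 T_C − 0.9976 T_D = -243.1 and -0.8480 T_C − 0.0698 T_D = -279.5.
Solving simultaneously: T_C = 323.7 N, T_D = 71.76 N.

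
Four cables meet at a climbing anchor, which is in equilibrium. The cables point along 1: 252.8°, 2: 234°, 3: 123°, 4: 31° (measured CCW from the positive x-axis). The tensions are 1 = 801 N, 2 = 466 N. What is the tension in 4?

T_4 ≈ 1050 N

Resolve: ΣF_x = 801 cos 252.8° + 466 cos 234° + T_3 cos 123° + T_4 cos 31° = 0.
        ΣF_y = 801 sin 252.8° + 466 sin 234° + T_3 sin 123° + T_4 sin 31° = 0.
The known terms sum to (-510.8, -1142) N, so -0.5446 T_3 + 0.8572 T_4 = 510.8 and 0.8387 T_3 + 0.5150 T_4 = 1142.
Solving simultaneously: T_3 = 716.4 N, T_4 = 1051 N.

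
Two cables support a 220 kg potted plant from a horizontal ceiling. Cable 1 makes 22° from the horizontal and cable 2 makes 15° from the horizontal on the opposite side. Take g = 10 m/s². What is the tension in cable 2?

Weight W = 220 × 10 = 2200 N acts straight down.
Horizontal: T_1 cos 22° = T_2 cos 15°  →  T_1 = 1.042 T_2.
Vertical: T_1 sin 22° + T_2 sin 15° = 2200.
Substituting the horizontal relation into the vertical equation gives 0.6491 T_2 = 2200, so T_2 = 3389 N.

T_2 ≈ 3390 N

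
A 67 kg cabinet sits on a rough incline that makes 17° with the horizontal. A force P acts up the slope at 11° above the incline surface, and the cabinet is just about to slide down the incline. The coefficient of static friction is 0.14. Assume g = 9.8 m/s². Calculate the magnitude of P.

P ≈ 109 N

On the verge of sliding down the incline, friction equals μN and acts up the slope.
Perpendicular: N + P sin 11° = W cos 17° = 627.9 N.
Along incline: P cos 11° + μN = W sin 17° with W sin 17° = 192 N.
Solving the pair for P and N: P = 109 N, N = 607.1 N (and f = μN = 85 N).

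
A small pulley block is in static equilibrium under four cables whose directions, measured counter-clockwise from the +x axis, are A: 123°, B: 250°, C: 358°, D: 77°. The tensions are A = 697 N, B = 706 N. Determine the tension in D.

Resolve: ΣF_x = 697 cos 123° + 706 cos 250° + T_C cos 358° + T_D cos 77° = 0.
        ΣF_y = 697 sin 123° + 706 sin 250° + T_C sin 358° + T_D sin 77° = 0.
The known terms sum to (-621.1, -78.87) N, so 0.9994 T_C + 0.2250 T_D = 621.1 and -0.0349 T_C + 0.9744 T_D = 78.87.
Solving simultaneously: T_C = 598.4 N, T_D = 102.4 N.

T_D ≈ 102 N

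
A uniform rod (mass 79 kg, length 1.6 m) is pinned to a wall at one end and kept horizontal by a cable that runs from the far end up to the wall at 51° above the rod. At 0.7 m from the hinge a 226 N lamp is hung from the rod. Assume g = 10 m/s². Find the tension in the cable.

T ≈ 635 N

Take torques about the hinge: T sin 51° · 1.6 = 79×10×0.8 + 226×0.7 = 790.2 N·m.
So T = 790.2 / (0.7771 × 1.6) = 635.5 N.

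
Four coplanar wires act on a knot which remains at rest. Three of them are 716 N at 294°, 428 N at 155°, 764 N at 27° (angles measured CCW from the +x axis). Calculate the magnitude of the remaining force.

Sum the known components: ΣF_x = 584.1 N, ΣF_y = -126.4 N.
For equilibrium the remaining force must supply (−ΣF_x, −ΣF_y) = (-584.1, 126.4) N.
Magnitude = √((-584.1)² + (126.4)²) = 597.6 N; direction = atan2(126.4, -584.1) = 167.8°.

F ≈ 598 N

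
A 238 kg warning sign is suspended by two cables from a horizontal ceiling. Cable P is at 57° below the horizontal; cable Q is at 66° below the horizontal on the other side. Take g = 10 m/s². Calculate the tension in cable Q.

T_Q ≈ 1550 N

Weight W = 238 × 10 = 2380 N acts straight down.
Horizontal: T_P cos 57° = T_Q cos 66°  →  T_P = 0.7468 T_Q.
Vertical: T_P sin 57° + T_Q sin 66° = 2380.
Substituting the horizontal relation into the vertical equation gives 1.54 T_Q = 2380, so T_Q = 1546 N.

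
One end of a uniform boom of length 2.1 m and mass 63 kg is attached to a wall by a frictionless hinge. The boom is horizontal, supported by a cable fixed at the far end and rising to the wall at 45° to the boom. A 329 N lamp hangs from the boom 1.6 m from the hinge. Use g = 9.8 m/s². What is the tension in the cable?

T ≈ 791 N

Take torques about the hinge: T sin 45° · 2.1 = 63×9.8×1.05 + 329×1.6 = 1174.7 N·m.
So T = 1174.7 / (0.7071 × 2.1) = 791.06 N.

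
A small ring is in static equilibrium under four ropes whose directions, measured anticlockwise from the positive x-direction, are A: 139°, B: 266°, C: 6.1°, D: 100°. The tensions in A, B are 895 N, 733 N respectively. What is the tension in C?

T_C ≈ 742 N

Resolve: ΣF_x = 895 cos 139° + 733 cos 266° + T_C cos 6.1° + T_D cos 100° = 0.
        ΣF_y = 895 sin 139° + 733 sin 266° + T_C sin 6.1° + T_D sin 100° = 0.
The known terms sum to (-726.6, -144) N, so 0.9943 T_C − 0.1736 T_D = 726.6 and 0.1063 T_C + 0.9848 T_D = 144.
Solving simultaneously: T_C = 742.3 N, T_D = 66.17 N.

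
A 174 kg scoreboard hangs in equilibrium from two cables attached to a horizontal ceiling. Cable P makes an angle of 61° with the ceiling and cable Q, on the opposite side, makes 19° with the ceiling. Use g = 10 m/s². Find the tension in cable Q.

T_Q ≈ 857 N

Weight W = 174 × 10 = 1740 N acts straight down.
Horizontal: T_P cos 61° = T_Q cos 19°  →  T_P = 1.95 T_Q.
Vertical: T_P sin 61° + T_Q sin 19° = 1740.
Substituting the horizontal relation into the vertical equation gives 2.031 T_Q = 1740, so T_Q = 856.6 N.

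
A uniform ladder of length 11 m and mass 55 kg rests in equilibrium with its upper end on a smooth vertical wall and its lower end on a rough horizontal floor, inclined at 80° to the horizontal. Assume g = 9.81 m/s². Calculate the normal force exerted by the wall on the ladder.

Torques about the foot: N_wall · 11 sin 80° = 55×9.81×5.5 cos 80° → N_wall = 47.569 N.

N_wall ≈ 47.6 N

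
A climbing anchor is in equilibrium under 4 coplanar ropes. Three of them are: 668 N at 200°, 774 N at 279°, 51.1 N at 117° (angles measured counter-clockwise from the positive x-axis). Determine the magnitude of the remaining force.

Sum the known components: ΣF_x = -529.8 N, ΣF_y = -947.4 N.
For equilibrium the remaining force must supply (−ΣF_x, −ΣF_y) = (529.8, 947.4) N.
Magnitude = √((529.8)² + (947.4)²) = 1085 N; direction = atan2(947.4, 529.8) = 60.8°.

F ≈ 1090 N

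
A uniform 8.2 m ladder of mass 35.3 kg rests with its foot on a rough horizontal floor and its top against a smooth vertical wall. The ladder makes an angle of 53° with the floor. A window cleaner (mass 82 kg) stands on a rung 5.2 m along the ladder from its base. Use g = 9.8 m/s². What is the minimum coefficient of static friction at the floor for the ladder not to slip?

ΣF_y = 0: N_floor = 35.3×9.8 + 82×9.8 = 1149.5 N.
Torques about the foot: N_wall · 8.2 sin 53° = 35.3×9.8×4.1 cos 53° + 82×9.8×5.2 cos 53° → N_wall = 514.35 N.
ΣF_x = 0: f_floor = N_wall = 514.35 N.
μ_min = f_floor / N_floor = 514.35 / 1149.5 = 0.4474.

μ_min ≈ 0.447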